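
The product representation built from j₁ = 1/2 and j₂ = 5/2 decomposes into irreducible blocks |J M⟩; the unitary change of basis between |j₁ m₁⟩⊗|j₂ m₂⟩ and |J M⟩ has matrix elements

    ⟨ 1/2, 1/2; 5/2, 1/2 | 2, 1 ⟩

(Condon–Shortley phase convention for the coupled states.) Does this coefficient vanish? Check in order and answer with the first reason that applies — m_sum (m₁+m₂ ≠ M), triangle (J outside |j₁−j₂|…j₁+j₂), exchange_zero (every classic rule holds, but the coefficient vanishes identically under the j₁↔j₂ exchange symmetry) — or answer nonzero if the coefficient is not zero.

m-sum: m₁+m₂ = 1/2+1/2 = 1, M = 1  ✓
triangle: |j₁−j₂| = 2 ≤ J = 2 ≤ j₁+j₂ = 3  ✓
exchange: j₁≠j₂ or m₁≠m₂ — the exchange symmetry imposes no constraint here
value check: CG = +√(1/3) = +0.577350 ≠ 0

nonzero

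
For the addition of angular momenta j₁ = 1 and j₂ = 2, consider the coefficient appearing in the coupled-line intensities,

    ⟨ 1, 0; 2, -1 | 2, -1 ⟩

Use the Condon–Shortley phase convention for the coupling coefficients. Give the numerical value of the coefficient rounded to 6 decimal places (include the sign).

j₁+j₂−J=1  J+j₁−j₂=1  J−j₁+j₂=3  j₁+j₂+J+1=6
(j₁±m₁, j₂±m₂, J±M) = (1,1,1,3,1,3)
P² = 3/2
sum k=0..1:
  [0] +1/2 = 1/2
  [1] −1/6 = -1/6
S = 1/3
C² = P²·S² = 1/6 ; C = +0.408248

+√(1/6) ≈ +0.408248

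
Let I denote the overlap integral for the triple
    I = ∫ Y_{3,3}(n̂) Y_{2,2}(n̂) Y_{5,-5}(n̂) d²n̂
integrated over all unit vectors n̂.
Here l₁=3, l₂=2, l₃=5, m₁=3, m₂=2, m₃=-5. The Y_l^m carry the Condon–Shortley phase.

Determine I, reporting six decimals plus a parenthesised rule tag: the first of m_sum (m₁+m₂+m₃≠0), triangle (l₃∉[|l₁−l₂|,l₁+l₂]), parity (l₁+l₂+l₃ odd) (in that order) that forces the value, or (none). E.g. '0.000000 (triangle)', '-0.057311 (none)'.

Checks pass: Σm=0; 10 even; l₃=5∈[1,5].
(2·3+1)(2·2+1)(2·5+1) = 385
Δ: 0! 6! 4! / 11! → 1/2310
sum: t=0:+1/144 = 1/144
3j²(3 2 5; 0 0 0) = Δ·Π!·Σ² = 10/231  (sign -1)
sum: t=0:+1/17280 = 1/17280
3j²(3 2 5; 3 2 -5) = Δ·Π!·Σ² = 1/11  (sign +1)
combine: 4πI² = 385·10/231·1/11 = 50/33
take √, sign -1: I = -0.34723469
No selection rule forces the value: the integral is nonzero (none).

-0.347235 (none)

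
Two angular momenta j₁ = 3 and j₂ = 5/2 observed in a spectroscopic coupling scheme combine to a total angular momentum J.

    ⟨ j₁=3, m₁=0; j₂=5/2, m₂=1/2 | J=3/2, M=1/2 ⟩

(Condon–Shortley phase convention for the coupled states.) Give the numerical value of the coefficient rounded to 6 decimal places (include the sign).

+√(4/35) ≈ +0.338062

√[4·4!2!1!/8! · 3!3!3!2!2!1!] = √(144/35)
  +(−1)^2/∏(2,2,1,1,1,0)! = 1/4  (running 1/4)
  +(−1)^3/∏(3,1,0,0,2,1)! = -1/12  (running 1/6)
⟨..|..⟩ = √(144/35)·(1/6) = +0.338062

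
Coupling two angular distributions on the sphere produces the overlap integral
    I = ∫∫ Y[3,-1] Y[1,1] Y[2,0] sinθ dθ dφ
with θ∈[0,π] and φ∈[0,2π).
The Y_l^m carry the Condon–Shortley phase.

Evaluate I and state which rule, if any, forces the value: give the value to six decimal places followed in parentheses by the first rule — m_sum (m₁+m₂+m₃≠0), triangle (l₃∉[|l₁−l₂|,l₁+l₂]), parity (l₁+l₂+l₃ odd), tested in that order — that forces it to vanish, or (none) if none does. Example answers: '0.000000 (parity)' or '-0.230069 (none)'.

m-sum 0 ✓  L=6 even ✓  2≤2≤4 ✓
Π(2lᵢ+1) = 7×3×5 = 105
triangle coeff Δ(3,1,2) = 1/105
Σ_t [1,1]: t=1:−1/4 = -1/4
(3j)²=3/35 [(3 1 2; 0 0 0)], sign=-1
Σ_t [2,2]: t=2:+1/8 = 1/8
(3j)²=2/35 [(3 1 2; -1 1 0)], sign=+1
⇒ 4πI² = 18/35
I = (-1)√(18/35/(4π)) = -0.20230066
No selection rule forces the value: the integral is nonzero (none).

-0.202301 (none)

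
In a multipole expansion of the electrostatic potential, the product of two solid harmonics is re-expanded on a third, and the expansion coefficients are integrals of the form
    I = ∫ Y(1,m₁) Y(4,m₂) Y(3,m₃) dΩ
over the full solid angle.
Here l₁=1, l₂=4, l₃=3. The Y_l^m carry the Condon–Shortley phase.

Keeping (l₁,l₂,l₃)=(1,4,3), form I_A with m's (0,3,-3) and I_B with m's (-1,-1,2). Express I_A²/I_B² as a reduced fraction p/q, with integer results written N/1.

Shared (l₁,l₂,l₃)=(1,4,3): N and (l;000)² cancel in I_A²/I_B².
A: Δ = 2!·0!·6!/9! = 1/252; Racah Σ t=1..1: t=1:−1/720 = -1/720; ⇒ 3j(1 4 3; 0 3 -3)² = 1/36, sgn -1
B: Δ = 2!·0!·6!/9! = 1/252; Racah Σ t=2..2: t=2:+1/240 = 1/240; ⇒ 3j(1 4 3; -1 -1 2)² = 1/84, sgn -1
I_A²/I_B² = (1/36)/(1/84) = 7/3

7/3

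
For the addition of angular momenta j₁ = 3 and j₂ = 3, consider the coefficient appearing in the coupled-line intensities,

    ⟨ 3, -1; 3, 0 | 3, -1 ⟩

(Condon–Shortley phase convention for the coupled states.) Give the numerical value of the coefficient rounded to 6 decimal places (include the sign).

j₁+j₂−J=3  J+j₁−j₂=3  J−j₁+j₂=3  j₁+j₂+J+1=10
(j₁±m₁, j₂±m₂, J±M) = (2,4,3,3,2,4)
P² = 864/25
sum k=1..3:
  [1] −1/24 = -1/24
  [2] +1/8 = 1/8
  [3] −1/72 = -1/72
S = 5/72
C² = P²·S² = 1/6 ; C = +0.408248

+0.408248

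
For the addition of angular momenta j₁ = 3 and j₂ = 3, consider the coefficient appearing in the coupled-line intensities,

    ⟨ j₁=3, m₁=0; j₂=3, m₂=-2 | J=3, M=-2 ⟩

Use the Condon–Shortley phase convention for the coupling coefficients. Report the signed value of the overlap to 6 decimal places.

triangle: 3!·3!·3!/10! = 216/3628800
(j±m)!: 3!·3!·1!·5!·1!·5! = 518400
prefactor² = (2J+1)·Δ·N² = 216
  k=0: +1/(0!·3!·3!·1!·0!·2!) = 1/72
  k=1: −1/(1!·2!·2!·0!·1!·3!) = -1/24
Σ = -1/36  ⇒  CG² = 216·(-1/36)² = 1/6
CG = −√(1/6) = -0.408248

−√(1/6) ≈ -0.408248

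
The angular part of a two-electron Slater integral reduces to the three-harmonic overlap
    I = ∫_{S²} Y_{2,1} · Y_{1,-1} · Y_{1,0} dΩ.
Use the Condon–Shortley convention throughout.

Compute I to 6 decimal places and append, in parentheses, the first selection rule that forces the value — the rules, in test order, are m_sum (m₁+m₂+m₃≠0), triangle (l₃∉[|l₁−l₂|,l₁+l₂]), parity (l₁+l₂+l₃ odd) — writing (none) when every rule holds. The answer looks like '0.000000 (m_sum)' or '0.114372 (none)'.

-0.218510 (none)

Rules hold: Σm=0, L=4 even, 1≤1≤3.
N = 5·3·3 = 45
Δ = 2!·2!·0!/5! = 1/30
Racah Σ t=1..1: t=1:−1/1 = -1/1
⇒ 3j(2 1 1; 0 0 0)² = 2/15, sgn +1
Racah Σ t=0..0: t=0:+1/2 = 1/2
⇒ 3j(2 1 1; 1 -1 0)² = 1/10, sgn -1
4πI² = N·(3j₀)²·(3jₘ)² = 3/5
I = -1·√(0.6/4π) = -0.21850969
No selection rule forces the value: the integral is nonzero (none).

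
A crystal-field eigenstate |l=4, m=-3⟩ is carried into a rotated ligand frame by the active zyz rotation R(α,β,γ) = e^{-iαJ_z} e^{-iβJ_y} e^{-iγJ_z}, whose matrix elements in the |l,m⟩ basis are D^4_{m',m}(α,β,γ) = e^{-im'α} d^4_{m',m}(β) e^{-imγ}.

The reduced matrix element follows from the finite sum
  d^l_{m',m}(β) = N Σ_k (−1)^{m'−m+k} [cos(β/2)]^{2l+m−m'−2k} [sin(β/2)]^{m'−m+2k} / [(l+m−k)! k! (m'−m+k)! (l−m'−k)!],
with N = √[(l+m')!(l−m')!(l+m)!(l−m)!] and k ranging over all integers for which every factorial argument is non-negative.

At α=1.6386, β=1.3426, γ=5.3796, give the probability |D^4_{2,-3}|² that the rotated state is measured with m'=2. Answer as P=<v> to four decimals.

P=0.1570

D^4_{2,-3}(1.6386,1.3426,5.3796) = e^{-i·2·1.6386}·d^4_{2,-3}(1.3426)·e^{-i·-3·5.3796}. Compute d first:
c=cos(1.342600/2)=0.783014, s=sin(1.342600/2)=0.622004; N=√[720·2·1·5040]=2693.993318
Admissible k: 0..1 (factorial args all ≥0)
  k=0: (−1)^5·2693.9933/(240)·0.7830^3·0.6220^5 = -0.501719
  k=1: (−1)^6·2693.9933/(720)·0.7830^1·0.6220^7 = +0.105533
d^4_{2,-3}(1.3426) = -0.501719 +0.105533 = -0.396186
|D^4_{2,-3}|² = |d^4_{2,-3}(β)|² = (-0.396186)² = 0.156964 (the z-rotation phases have unit modulus)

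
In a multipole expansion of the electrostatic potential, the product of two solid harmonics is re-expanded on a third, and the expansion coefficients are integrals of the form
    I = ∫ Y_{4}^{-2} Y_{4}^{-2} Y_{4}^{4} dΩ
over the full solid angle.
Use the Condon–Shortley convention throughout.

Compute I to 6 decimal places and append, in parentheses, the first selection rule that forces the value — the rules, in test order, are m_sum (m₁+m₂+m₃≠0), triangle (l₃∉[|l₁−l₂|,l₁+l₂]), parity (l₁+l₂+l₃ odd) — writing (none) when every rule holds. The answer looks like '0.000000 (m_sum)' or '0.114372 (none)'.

0.190983 (none)

Checks pass: Σm=0; 12 even; l₃=4∈[0,8].
(2·4+1)(2·4+1)(2·4+1) = 729
Δ: 4! 4! 4! / 13! → 1/450450
sum: t=0:+1/13824 t=1:−1/216 t=2:+1/64 t=3:−1/216 t=4:+1/13824 = 5/768
3j²(4 4 4; 0 0 0) = Δ·Π!·Σ² = 18/1001  (sign +1)
sum: t=2:+1/2304 = 1/2304
3j²(4 4 4; -2 -2 4) = Δ·Π!·Σ² = 5/143  (sign +1)
combine: 4πI² = 729·18/1001·5/143 = 65610/143143
take √, sign +1: I = 0.19098314
No selection rule forces the value: the integral is nonzero (none).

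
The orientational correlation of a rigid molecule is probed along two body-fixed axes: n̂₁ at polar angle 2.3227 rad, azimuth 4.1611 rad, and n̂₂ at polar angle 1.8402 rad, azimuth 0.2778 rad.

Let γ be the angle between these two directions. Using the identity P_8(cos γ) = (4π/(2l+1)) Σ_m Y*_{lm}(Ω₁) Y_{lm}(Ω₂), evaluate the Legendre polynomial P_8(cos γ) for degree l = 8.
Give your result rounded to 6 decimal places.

-0.275489

Summing Y*_{l m}(θ₁,φ₁)·Y_{l m}(θ₂,φ₂) over m ∈ [−8, 8]; prefactor 4π/(2·8+1) = 0.739198:
  m=-8: Y*=(-0.012419, 0.039855)  Y=(-0.232989, -0.305464)  product (0.015068, -0.005492)
  m=-7: Y*=(0.102663, 0.117661)  Y=(0.154941, 0.395010)  product (-0.030571, 0.058784)
  m=-6: Y*=(0.338048, -0.056686)  Y=(-0.001812, -0.018812)  product (-0.001679, -0.006257)
  m=-5: Y*=(0.173405, -0.427743)  Y=(0.063088, -0.343195)  product (-0.135859, -0.086497)
  m=-4: Y*=(-0.172173, -0.233990)  Y=(-0.066803, 0.134971)  product (0.043084, -0.007607)
  m=-3: Y*=(0.148590, -0.012372)  Y=(-0.189542, 0.208672)  product (-0.025582, 0.033351)
  m=-2: Y*=(0.171479, -0.339074)  Y=(0.170832, -0.106059)  product (-0.006668, -0.076111)
  m=-1: Y*=(-0.013147, -0.021381)  Y=(0.237710, -0.067789)  product (-0.004575, -0.004191)
  m=+0: Y*=(0.369122, -0.000000)  Y=(-0.214352, 0.000000)  product (-0.079122, 0.000000)
  m=+1: Y*=(0.013147, -0.021381)  Y=(-0.237710, -0.067789)  product (-0.004575, 0.004191)
  m=+2: Y*=(0.171479, 0.339074)  Y=(0.170832, 0.106059)  product (-0.006668, 0.076111)
  m=+3: Y*=(-0.148590, -0.012372)  Y=(0.189542, 0.208672)  product (-0.025582, -0.033351)
  m=+4: Y*=(-0.172173, 0.233990)  Y=(-0.066803, -0.134971)  product (0.043084, 0.007607)
  m=+5: Y*=(-0.173405, -0.427743)  Y=(-0.063088, -0.343195)  product (-0.135859, 0.086497)
  m=+6: Y*=(0.338048, 0.056686)  Y=(-0.001812, 0.018812)  product (-0.001679, 0.006257)
  m=+7: Y*=(-0.102663, 0.117661)  Y=(-0.154941, 0.395010)  product (-0.030571, -0.058784)
  m=+8: Y*=(-0.012419, -0.039855)  Y=(-0.232989, 0.305464)  product (0.015068, 0.005492)
Total Σ_m = (-0.372686, -0.000000). Multiply by 0.739198: (-0.275489, -0.000000). P_8(cos γ) = -0.275489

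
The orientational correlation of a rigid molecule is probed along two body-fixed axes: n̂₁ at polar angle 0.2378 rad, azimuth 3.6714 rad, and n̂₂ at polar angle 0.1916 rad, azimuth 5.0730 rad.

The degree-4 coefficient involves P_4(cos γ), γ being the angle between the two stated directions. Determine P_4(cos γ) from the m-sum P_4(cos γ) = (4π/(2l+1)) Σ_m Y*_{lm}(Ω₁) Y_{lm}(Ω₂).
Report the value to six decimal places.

Addition theorem: P_4(cos γ) = (4π/9) Σ_m Y*_{lm}(Ω₁) Y_{lm}(Ω₂), m = −4…4:
  [-4]  conj(Y_{4,-4})(Ω₁) = -0.00071 + 0.00116j ; Y_{4,-4}(Ω₂) = 0.00007 - 0.00058j ; Δ = 0.00000 + 0.00000j
  [-3]  conj(Y_{4,-3})(Ω₁) = 0.00030 - 0.01590j ; Y_{4,-3}(Ω₂) = -0.00749 - 0.00399j ; Δ = -0.00007 + 0.00012j
  [-2]  conj(Y_{4,-2})(Ω₁) = 0.05096 + 0.09085j ; Y_{4,-2}(Ω₂) = -0.05235 + 0.04603j ; Δ = -0.00685 - 0.00241j
  [-1]  conj(Y_{4,-1})(Ω₁) = -0.33753 - 0.19768j ; Y_{4,-1}(Ω₂) = 0.11690 + 0.31001j ; Δ = 0.02182 - 0.12775j
  [+0]  conj(Y_{4,0})(Ω₁) = 0.62288 + 0.00000j ; Y_{4,0}(Ω₂) = 0.69771 + 0.00000j ; Δ = 0.43459 + 0.00000j
  [+1]  conj(Y_{4,1})(Ω₁) = 0.33753 - 0.19768j ; Y_{4,1}(Ω₂) = -0.11690 + 0.31001j ; Δ = 0.02182 + 0.12775j
  [+2]  conj(Y_{4,2})(Ω₁) = 0.05096 - 0.09085j ; Y_{4,2}(Ω₂) = -0.05235 - 0.04603j ; Δ = -0.00685 + 0.00241j
  [+3]  conj(Y_{4,3})(Ω₁) = -0.00030 - 0.01590j ; Y_{4,3}(Ω₂) = 0.00749 - 0.00399j ; Δ = -0.00007 - 0.00012j
  [+4]  conj(Y_{4,4})(Ω₁) = -0.00071 - 0.00116j ; Y_{4,4}(Ω₂) = 0.00007 + 0.00058j ; Δ = 0.00000 - 0.00000j
Σ over m = 0.46440 - 0.00000j; ×(4π/9) → 0.64843 - 0.00000j. Real part: 0.648431

0.648431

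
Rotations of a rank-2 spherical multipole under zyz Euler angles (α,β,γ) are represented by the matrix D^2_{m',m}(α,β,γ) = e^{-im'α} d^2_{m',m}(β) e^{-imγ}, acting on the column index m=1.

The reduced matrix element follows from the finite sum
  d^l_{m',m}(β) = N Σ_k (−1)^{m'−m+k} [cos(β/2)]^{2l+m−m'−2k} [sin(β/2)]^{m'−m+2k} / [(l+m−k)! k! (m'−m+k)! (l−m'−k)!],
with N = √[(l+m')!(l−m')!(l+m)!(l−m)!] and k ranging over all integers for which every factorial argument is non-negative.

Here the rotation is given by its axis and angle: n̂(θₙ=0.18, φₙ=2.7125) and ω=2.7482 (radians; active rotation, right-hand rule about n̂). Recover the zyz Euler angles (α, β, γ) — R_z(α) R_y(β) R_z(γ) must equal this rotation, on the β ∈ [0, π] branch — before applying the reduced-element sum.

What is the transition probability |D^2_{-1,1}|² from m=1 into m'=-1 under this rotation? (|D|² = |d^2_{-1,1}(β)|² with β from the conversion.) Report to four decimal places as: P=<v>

Axis–angle → zyz. n̂ = (sinθₙcosφₙ, sinθₙsinφₙ, cosθₙ) = (-0.162799, +0.074485, +0.983844), ω = 2.7482.
R = I cosω + sinω [n̂]ₓ + (1−cosω) n̂n̂ᵀ gives
  R = [-0.872631, -0.400457, -0.279552; +0.353805, -0.912942, +0.203370; -0.336655, +0.078560, +0.938345]
β = atan2(√(R₁₃²+R₂₃²), R₃₃) = 0.352985; α = atan2(R₂₃, R₁₃) mod 2π = 2.512658; γ = atan2(R₃₂, −R₃₁) mod 2π = 0.229251
First d^2_{-1,1}(β=0.3530), then the phase factors e^{-i(-1)α} and e^{-i(1)γ}:
Half-angle: c=0.984466, s=0.175577. N=√(1·6·6·1)=6.000000
k: max(0,(1)−(-1))=2 … min(2+(1),2−(-1))=3
  k=2: (−1)^0·6.0000/(2)·0.9845^2·0.1756^2 = +0.089631
  k=3: (−1)^1·6.0000/(6)·0.9845^0·0.1756^4 = -0.000950
d^2_{-1,1}(0.3530) = +0.089631 -0.000950 = +0.088681
|D^2_{-1,1}|² = |d^2_{-1,1}(β)|² = (+0.088681)² = 0.007864 (the z-rotation phases have unit modulus)

P=0.0079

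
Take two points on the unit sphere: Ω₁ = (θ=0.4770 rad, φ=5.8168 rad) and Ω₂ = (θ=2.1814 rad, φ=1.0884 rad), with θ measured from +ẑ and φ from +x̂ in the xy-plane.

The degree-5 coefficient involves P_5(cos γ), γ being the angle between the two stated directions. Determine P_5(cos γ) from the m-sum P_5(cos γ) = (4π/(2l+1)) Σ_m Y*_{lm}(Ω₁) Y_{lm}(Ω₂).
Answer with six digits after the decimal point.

-0.082373

Term-by-term m-sum for l=5 (normalisation 4π/11 = 1.142397):
  term(m=-5) = +0.000130-0.001617i   from Y*(Ω₁)=-0.006530-0.006855i, Y(Ω₂)=+0.114213+0.127724i
  term(m=-4) = -0.021922-0.001406i   from Y*(Ω₁)=-0.016829-0.055435i, Y(Ω₂)=+0.133146-0.355036i
  term(m=-3) = -0.003656+0.076053i   from Y*(Ω₁)=+0.034898-0.201317i, Y(Ω₂)=-0.369810+0.045945i
  term(m=-2) = -0.003896-0.000125i   from Y*(Ω₁)=+0.258515-0.348648i, Y(Ω₂)=-0.005115-0.007381i
  term(m=-1) = -0.002496+0.155868i   from Y*(Ω₁)=+0.398098-0.200413i, Y(Ω₂)=-0.162255+0.309848i
  term(m=+0) = -0.008426-0.000000i   from Y*(Ω₁)=-0.104408-0.000000i, Y(Ω₂)=+0.080701+0.000000i
  term(m=+1) = -0.002496-0.155868i   from Y*(Ω₁)=-0.398098-0.200413i, Y(Ω₂)=+0.162255+0.309848i
  term(m=+2) = -0.003896+0.000125i   from Y*(Ω₁)=+0.258515+0.348648i, Y(Ω₂)=-0.005115+0.007381i
  term(m=+3) = -0.003656-0.076053i   from Y*(Ω₁)=-0.034898-0.201317i, Y(Ω₂)=+0.369810+0.045945i
  term(m=+4) = -0.021922+0.001406i   from Y*(Ω₁)=-0.016829+0.055435i, Y(Ω₂)=+0.133146+0.355036i
  term(m=+5) = +0.000130+0.001617i   from Y*(Ω₁)=+0.006530-0.006855i, Y(Ω₂)=-0.114213+0.127724i
Σ over m = -0.072106+0.000000i; ×(4π/11) → -0.082373+0.000000i. Real part: -0.082373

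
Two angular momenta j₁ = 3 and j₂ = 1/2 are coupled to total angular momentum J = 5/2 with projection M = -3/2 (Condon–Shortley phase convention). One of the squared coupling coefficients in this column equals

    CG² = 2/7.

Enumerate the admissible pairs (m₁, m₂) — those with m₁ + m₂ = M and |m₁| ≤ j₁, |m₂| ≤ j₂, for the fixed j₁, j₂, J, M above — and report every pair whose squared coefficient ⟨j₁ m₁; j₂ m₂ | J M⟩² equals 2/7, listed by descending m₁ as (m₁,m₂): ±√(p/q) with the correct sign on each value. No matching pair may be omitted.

Admissible pairs with m₁+m₂ = M = -3/2: (-2,1/2), (-1,-1/2)
  (m₁,m₂)=(-1,-1/2): CG² = 2/7, CG = +√(2/7)   ← matches the target
  (m₁,m₂)=(-2,1/2): CG² = 5/7, CG = −√(5/7)
Pairs with CG² = 2/7: (-1,-1/2): +√(2/7)

(-1,-1/2): +√(2/7)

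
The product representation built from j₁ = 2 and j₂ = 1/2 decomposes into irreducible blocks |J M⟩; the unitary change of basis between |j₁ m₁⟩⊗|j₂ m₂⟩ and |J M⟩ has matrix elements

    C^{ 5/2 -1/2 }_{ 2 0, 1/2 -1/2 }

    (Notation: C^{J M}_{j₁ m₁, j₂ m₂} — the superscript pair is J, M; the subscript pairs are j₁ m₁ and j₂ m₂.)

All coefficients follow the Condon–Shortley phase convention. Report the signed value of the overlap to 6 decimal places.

triangle: 0!×4!×1!/6! = 24/720
(j±m)!: 2!×2!×0!×1!×2!×3! = 48
prefactor² = (2J+1)×Δ×N² = 48/5
  k=0: +1/(0!×0!×2!×0!×2!×1!) = 1/4
Σ = 1/4  ⇒  CG² = 48/5×(1/4)² = 3/5
CG = +√(3/5) = +0.774597

+√(3/5) = +0.774597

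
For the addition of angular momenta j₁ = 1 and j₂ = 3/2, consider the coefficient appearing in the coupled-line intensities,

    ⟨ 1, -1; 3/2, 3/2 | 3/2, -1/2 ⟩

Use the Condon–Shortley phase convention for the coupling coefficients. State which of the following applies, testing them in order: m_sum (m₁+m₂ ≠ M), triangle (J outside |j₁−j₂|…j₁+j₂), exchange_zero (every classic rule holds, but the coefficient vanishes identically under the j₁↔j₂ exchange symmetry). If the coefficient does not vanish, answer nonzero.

m_sum

m-sum: m₁+m₂ = -1+3/2 = 1/2, M = -1/2  ✗ ⇒ coefficient is 0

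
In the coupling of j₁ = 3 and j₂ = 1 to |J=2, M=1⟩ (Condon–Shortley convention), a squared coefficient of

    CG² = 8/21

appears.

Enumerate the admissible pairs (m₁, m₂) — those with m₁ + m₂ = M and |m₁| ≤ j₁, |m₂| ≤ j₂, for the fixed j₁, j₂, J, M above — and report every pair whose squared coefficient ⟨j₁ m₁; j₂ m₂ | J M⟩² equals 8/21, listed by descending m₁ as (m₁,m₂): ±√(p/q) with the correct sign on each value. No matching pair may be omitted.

(1,0): −√(8/21)

Admissible pairs with m₁+m₂ = M = 1: (0,1), (1,0), (2,-1)
  (m₁,m₂)=(2,-1): CG² = 10/21, CG = +√(10/21)
  (m₁,m₂)=(1,0): CG² = 8/21, CG = −√(8/21)   ← matches the target
  (m₁,m₂)=(0,1): CG² = 1/7, CG = +√(1/7)
Pairs with CG² = 8/21: (1,0): −√(8/21)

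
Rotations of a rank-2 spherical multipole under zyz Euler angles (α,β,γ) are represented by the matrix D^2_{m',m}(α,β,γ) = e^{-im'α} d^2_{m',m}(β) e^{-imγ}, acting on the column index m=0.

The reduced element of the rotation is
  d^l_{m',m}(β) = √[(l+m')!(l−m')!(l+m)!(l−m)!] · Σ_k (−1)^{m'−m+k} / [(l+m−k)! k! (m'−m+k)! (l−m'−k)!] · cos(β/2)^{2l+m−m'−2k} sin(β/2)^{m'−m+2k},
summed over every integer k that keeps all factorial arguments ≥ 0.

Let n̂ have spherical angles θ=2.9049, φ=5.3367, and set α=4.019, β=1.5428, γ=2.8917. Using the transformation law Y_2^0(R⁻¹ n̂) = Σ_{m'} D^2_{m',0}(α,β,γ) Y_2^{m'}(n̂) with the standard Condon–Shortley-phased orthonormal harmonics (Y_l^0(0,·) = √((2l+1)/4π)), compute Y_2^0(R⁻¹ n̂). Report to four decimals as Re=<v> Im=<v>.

Re=-0.3145 Im=0.0000

Need the full column D^2_{m',0} for m'=−2..2 at α=4.0190, β=1.5428, γ=2.8917.
cos(β/2)=0.716935, sin(β/2)=0.697140
d^2_{-2,0}: single k=2 term ⇒ +0.611893;  D = -0.111965+0.601562i
d^2_{-1,0}: k∈[1..2] ⇒ +0.629268 -0.594997 = +0.034270;  D = -0.021904-0.026357i
d^2_{0,0}: k∈[0..2] ⇒ +0.264192 -0.999216 +0.236200 = -0.498825;  D = -0.498825+0.000000i
d^2_{1,0}: k∈[0..1] ⇒ -0.629268 +0.594997 = -0.034270;  D = +0.021904-0.026357i
d^2_{2,0}: single k=0 term ⇒ +0.611893;  D = -0.111965-0.601562i
Y_2^{m'}(θ=2.9049,φ=5.3367) and Σ D·Y over m':
  (-0.1120+0.6016i)·(-0.0067+0.0201i)  (-0.0219-0.0264i)·(-0.1029-0.1429i)  (-0.4988+0.0000i)·(+0.5788+0.0000i)  (+0.0219-0.0264i)·(+0.1029-0.1429i)  (-0.1120-0.6016i)·(-0.0067-0.0201i)
Y_2^0(R⁻¹ n̂) = -0.314454+0.000000i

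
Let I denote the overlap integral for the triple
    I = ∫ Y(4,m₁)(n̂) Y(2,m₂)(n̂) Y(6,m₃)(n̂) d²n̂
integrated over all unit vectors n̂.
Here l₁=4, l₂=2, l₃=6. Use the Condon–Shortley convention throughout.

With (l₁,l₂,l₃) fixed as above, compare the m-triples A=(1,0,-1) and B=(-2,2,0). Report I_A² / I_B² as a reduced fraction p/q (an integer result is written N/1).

14/1

Shared (l₁,l₂,l₃)=(4,2,6): N and (l;000)² cancel in I_A²/I_B².
A: Δ = 0!·8!·4!/13! = 1/6435; Racah Σ t=0..0: t=0:+1/2880 = 1/2880; ⇒ 3j(4 2 6; 1 0 -1)² = 14/429, sgn -1
B: Δ = 0!·8!·4!/13! = 1/6435; Racah Σ t=0..0: t=0:+1/34560 = 1/34560; ⇒ 3j(4 2 6; -2 2 0)² = 1/429, sgn +1
I_A²/I_B² = (14/429)/(1/429) = 14/1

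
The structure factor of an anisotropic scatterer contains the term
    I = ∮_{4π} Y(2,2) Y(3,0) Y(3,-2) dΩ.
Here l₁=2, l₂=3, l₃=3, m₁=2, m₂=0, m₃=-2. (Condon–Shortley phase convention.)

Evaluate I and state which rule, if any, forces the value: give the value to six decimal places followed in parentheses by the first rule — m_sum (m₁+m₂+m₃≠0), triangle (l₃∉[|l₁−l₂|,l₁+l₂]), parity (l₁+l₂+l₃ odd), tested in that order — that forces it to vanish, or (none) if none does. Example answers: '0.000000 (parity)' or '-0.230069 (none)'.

-0.188063 (none)

m-sum 0 ✓  L=8 even ✓  1≤3≤5 ✓
Π(2lᵢ+1) = 5×7×7 = 245
triangle coeff Δ(2,3,3) = 1/3780
Σ_t [0,2]: t=0:+1/24 t=1:−1/4 t=2:+1/24 = -1/6
(3j)²=4/105 [(2 3 3; 0 0 0)], sign=+1
Σ_t [0,0]: t=0:+1/24 = 1/24
(3j)²=1/21 [(2 3 3; 2 0 -2)], sign=-1
⇒ 4πI² = 4/9
I = (-1)√(4/9/(4π)) = -0.18806319
No selection rule forces the value: the integral is nonzero (none).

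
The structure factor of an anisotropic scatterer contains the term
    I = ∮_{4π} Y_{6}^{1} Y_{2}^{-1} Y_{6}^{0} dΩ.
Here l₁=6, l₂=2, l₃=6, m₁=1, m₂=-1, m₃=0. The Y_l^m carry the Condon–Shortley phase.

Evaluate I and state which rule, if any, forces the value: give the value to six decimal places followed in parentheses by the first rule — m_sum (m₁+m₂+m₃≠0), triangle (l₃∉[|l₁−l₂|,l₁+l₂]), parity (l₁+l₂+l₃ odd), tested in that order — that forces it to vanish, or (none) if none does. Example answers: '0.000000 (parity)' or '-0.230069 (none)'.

-0.030344 (none)

Checks pass: Σm=0; 14 even; l₃=6∈[4,8].
(2·6+1)(2·2+1)(2·6+1) = 845
Δ: 2! 10! 2! / 15! → 1/90090
sum: t=0:+1/69120 t=1:−1/14400 t=2:+1/69120 = -7/172800
3j²(6 2 6; 0 0 0) = Δ·Π!·Σ² = 14/715  (sign -1)
sum: t=0:+1/28800 t=1:−1/34560 = 1/172800
3j²(6 2 6; 1 -1 0) = Δ·Π!·Σ² = 1/1430  (sign +1)
combine: 4πI² = 845·14/715·1/1430 = 7/605
take √, sign -1: I = -0.03034355
No selection rule forces the value: the integral is nonzero (none).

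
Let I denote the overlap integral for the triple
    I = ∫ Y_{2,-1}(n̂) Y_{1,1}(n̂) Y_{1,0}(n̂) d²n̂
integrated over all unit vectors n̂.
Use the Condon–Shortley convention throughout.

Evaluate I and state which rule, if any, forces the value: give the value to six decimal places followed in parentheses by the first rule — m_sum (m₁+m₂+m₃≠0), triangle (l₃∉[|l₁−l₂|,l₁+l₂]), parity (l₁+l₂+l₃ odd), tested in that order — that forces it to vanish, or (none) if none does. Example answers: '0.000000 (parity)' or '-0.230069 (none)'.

Checks pass: Σm=0; 4 even; l₃=1∈[1,3].
(2·2+1)(2·1+1)(2·1+1) = 45
Δ: 2! 2! 0! / 5! → 1/30
sum: t=1:−1/1 = -1/1
3j²(2 1 1; 0 0 0) = Δ·Π!·Σ² = 2/15  (sign +1)
sum: t=2:+1/2 = 1/2
3j²(2 1 1; -1 1 0) = Δ·Π!·Σ² = 1/10  (sign -1)
combine: 4πI² = 45·2/15·1/10 = 3/5
take √, sign -1: I = -0.21850969
No selection rule forces the value: the integral is nonzero (none).

-0.218510 (none)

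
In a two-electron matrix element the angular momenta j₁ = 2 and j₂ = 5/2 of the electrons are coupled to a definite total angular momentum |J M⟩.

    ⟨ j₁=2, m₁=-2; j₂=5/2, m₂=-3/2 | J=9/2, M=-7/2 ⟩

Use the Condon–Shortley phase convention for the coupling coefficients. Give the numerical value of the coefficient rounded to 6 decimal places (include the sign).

+0.745356

√[10·0!4!5!/10! · 0!4!1!4!1!8!] = √(184320)
  +(−1)^0/∏(0,0,4,1,0,4)! = 1/576  (running 1/576)
⟨..|..⟩ = √(184320)·(1/576) = +0.745356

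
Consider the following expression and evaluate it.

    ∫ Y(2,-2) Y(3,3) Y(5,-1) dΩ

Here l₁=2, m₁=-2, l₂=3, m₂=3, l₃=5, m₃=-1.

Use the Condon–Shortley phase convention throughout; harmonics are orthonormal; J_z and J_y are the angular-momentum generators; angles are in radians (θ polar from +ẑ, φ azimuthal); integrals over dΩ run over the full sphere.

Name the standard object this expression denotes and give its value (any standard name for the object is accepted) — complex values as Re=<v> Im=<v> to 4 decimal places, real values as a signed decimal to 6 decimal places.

This is a Gaunt coefficient — the integral of a triple product of spherical harmonics over the sphere.
m-sum 0 ✓  L=10 even ✓  1≤5≤5 ✓
Π(2lᵢ+1) = 5×7×11 = 385
triangle coeff Δ(2,3,5) = 1/2310
Σ_t [0,0]: t=0:+1/144 = 1/144
(3j)²=10/231 [(2 3 5; 0 0 0)], sign=-1
Σ_t [0,0]: t=0:+1/17280 = 1/17280
(3j)²=1/2310 [(2 3 5; -2 3 -1)], sign=+1
⇒ 4πI² = 5/693
I = (-1)√(5/693/(4π)) = -0.02396147

Gaunt coefficient, -0.023961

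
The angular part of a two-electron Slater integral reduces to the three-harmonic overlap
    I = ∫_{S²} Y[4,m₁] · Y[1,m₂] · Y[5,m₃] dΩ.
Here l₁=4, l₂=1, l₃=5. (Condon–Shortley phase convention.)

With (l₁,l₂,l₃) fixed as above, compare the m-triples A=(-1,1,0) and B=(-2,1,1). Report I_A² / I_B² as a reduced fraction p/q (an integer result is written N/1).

l's match ⇒ only the (l;m) 3-j factors differ between A and B.
A: triangle coeff Δ(4,1,5) = 1/495; Σ_t [0,0]: t=0:+1/1440 = 1/1440; (3j)²=2/99 [(4 1 5; -1 1 0)], sign=-1
B: triangle coeff Δ(4,1,5) = 1/495; Σ_t [0,0]: t=0:+1/2880 = 1/2880; (3j)²=2/165 [(4 1 5; -2 1 1)], sign=+1
I_A²/I_B² = (2/99)/(2/165) = 5/3

5/3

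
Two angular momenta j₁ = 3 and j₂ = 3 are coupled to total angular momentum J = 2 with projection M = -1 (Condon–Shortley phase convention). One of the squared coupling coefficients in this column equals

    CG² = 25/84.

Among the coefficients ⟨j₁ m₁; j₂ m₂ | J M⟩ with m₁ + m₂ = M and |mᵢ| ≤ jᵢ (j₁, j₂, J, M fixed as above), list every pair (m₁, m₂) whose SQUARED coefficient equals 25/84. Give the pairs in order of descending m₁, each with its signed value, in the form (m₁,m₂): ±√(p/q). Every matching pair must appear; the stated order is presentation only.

Admissible pairs with m₁+m₂ = M = -1: (-3,2), (-2,1), (-1,0), (0,-1), (1,-2), (2,-3)
  (m₁,m₂)=(2,-3): CG² = 25/84, CG = +√(25/84)   ← matches the target
  (m₁,m₂)=(1,-2): CG² = 5/28, CG = −√(5/28)
  (m₁,m₂)=(0,-1): CG² = 1/42, CG = +√(1/42)
  (m₁,m₂)=(-1,0): CG² = 1/42, CG = +√(1/42)
  (m₁,m₂)=(-2,1): CG² = 5/28, CG = −√(5/28)
  (m₁,m₂)=(-3,2): CG² = 25/84, CG = +√(25/84)   ← matches the target
Pairs with CG² = 25/84: (2,-3): +√(25/84); (-3,2): +√(25/84)

(2,-3): +√(25/84); (-3,2): +√(25/84)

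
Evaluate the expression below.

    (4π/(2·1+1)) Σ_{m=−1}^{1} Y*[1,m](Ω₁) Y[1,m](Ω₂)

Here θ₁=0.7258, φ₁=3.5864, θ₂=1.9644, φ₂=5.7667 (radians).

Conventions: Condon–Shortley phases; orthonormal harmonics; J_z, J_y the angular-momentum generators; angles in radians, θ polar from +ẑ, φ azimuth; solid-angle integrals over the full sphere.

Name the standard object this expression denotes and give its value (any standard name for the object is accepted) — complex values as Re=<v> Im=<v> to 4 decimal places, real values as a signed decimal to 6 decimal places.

Legendre polynomial (addition theorem), -0.637767

This sum is the spherical-harmonic addition theorem: it equals the Legendre polynomial P_l(cos γ) of the angle γ between the two directions.
Summing Y*_{l m}(θ₁,φ₁)·Y_{l m}(θ₂,φ₂) over m ∈ [−1, 1]; prefactor 4π/(2·1+1) = 4.188790:
  m=-1: (-0.20700 - 0.09867j) × (0.27746 + 0.15757j) = -0.04189 - 0.05999j  (running Σ = -0.04189 - 0.05999j)
  m=0: (0.36546 + 0.00000j) × (-0.18739 + 0.00000j) = -0.06848 + 0.00000j  (running Σ = -0.11037 - 0.05999j)
  m=1: (0.20700 - 0.09867j) × (-0.27746 + 0.15757j) = -0.04189 + 0.05999j  (running Σ = -0.15226 + 0.00000j)
Σ over m = -0.15226 + 0.00000j; ×(4π/3) → -0.63777 + 0.00000j. Real part: -0.637767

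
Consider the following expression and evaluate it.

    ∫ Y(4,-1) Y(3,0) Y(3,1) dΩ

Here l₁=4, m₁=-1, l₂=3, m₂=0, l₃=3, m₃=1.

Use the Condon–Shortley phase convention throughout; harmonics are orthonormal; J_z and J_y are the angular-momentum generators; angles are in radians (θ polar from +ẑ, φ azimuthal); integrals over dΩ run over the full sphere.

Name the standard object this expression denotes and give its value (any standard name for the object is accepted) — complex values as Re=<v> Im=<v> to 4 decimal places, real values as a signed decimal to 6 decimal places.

Gaunt coefficient, -0.099323

This is a Gaunt coefficient — the integral of a triple product of spherical harmonics over the sphere.
Rules hold: Σm=0, L=10 even, 1≤3≤7.
N = 9·7·7 = 441
Δ = 4!·4!·2!/11! = 1/34650
Racah Σ t=1..3: t=1:−1/72 t=2:+1/16 t=3:−1/72 = 5/144
⇒ 3j(4 3 3; 0 0 0)² = 2/77, sgn -1
Racah Σ t=1..3: t=1:−1/288 t=2:+1/24 t=3:−1/48 = 5/288
⇒ 3j(4 3 3; -1 0 1)² = 5/462, sgn +1
4πI² = N·(3j₀)²·(3jₘ)² = 15/121
I = -1·√(0.123967/4π) = -0.09932258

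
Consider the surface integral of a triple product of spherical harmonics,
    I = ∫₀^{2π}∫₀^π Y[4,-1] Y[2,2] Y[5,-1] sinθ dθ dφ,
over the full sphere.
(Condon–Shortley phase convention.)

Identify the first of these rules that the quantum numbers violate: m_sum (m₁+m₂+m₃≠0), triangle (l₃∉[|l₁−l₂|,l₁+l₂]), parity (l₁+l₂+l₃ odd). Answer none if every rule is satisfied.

parity

azimuthal sum: -1 + 2 − 1 = 0  ✓
2 ≤ 5 ≤ 6 (triangle on l)  ✓
L = 4 + 2 + 5 = 11 (odd)  ✗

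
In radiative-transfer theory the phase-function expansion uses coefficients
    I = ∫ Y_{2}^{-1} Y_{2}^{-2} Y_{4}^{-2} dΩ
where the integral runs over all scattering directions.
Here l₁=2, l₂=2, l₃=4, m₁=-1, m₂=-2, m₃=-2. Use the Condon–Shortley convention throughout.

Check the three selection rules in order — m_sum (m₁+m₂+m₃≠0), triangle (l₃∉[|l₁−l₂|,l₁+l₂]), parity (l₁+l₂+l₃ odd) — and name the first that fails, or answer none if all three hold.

m_sum

m₁+m₂+m₃ = -1 − 2 − 2 = -5  ✗
triangle: |2−2|=0 ≤ l₃=4 ≤ 2+2=4
parity: l₁+l₂+l₃ = 8 is even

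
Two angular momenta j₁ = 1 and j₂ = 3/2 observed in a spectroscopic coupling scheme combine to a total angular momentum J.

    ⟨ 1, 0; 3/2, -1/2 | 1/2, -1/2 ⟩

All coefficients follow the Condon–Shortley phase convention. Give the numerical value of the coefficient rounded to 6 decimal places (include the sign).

-0.577350

triangle: 2!*0!*1!/4! = 2/24
(j±m)!: 1!*1!*1!*2!*0!*1! = 2
prefactor² = (2J+1)*Δ*N² = 1/3
  k=1: −1/(1!*1!*0!*0!*0!*1!) = -1
Σ = -1  ⇒  CG² = 1/3*(-1)² = 1/3
CG = −√(1/3) = -0.577350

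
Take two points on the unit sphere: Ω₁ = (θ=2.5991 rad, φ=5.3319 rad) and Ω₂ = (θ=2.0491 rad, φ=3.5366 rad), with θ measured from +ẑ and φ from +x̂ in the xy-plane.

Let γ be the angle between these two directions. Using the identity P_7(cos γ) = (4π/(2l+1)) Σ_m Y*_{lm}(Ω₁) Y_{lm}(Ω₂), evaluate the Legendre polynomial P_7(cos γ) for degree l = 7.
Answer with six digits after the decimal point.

-0.235466

Expand P_7 via completeness: Σ_{m} conj(Y_{7,m}) at Ω₁ times Y_{7,m} at Ω₂ —
  [-7]  conj(Y_{7,-7})(Ω₁) = (0.004547, -0.001794) ; Y_{7,-7}(Ω₂) = (0.202110, 0.079916) ; Δ = (0.001062, 0.000001)
  [-6]  conj(Y_{7,-6})(Ω₁) = (-0.025454, -0.016513) ; Y_{7,-6}(Ω₂) = (0.302221, 0.293964) ; Δ = (-0.002839, -0.012473)
  [-5]  conj(Y_{7,-5})(Ω₁) = (0.005057, 0.114752) ; Y_{7,-5}(Ω₂) = (0.139603, 0.326328) ; Δ = (-0.036741, 0.017670)
  [-4]  conj(Y_{7,-4})(Ω₁) = (0.229872, -0.179715) ; Y_{7,-4}(Ω₂) = (-0.000476, -0.051597) ; Δ = (-0.009382, -0.011775)
  [-3]  conj(Y_{7,-3})(Ω₁) = (-0.460138, -0.136178) ; Y_{7,-3}(Ω₂) = (0.132944, -0.327349) ; Δ = (-0.105750, 0.132522)
  [-2]  conj(Y_{7,-2})(Ω₁) = (0.130854, 0.379828) ; Y_{7,-2}(Ω₂) = (0.075330, -0.076029) ; Δ = (0.038735, 0.018664)
  [-1]  conj(Y_{7,-1})(Ω₁) = (-0.057480, 0.080598) ; Y_{7,-1}(Ω₂) = (-0.285919, 0.119205) ; Δ = (0.006827, -0.029897)
  [+0]  conj(Y_{7,0})(Ω₁) = (0.438387, -0.000000) ; Y_{7,0}(Ω₂) = (-0.148023, 0.000000) ; Δ = (-0.064891, 0.000000)
  [+1]  conj(Y_{7,1})(Ω₁) = (0.057480, 0.080598) ; Y_{7,1}(Ω₂) = (0.285919, 0.119205) ; Δ = (0.006827, 0.029897)
  [+2]  conj(Y_{7,2})(Ω₁) = (0.130854, -0.379828) ; Y_{7,2}(Ω₂) = (0.075330, 0.076029) ; Δ = (0.038735, -0.018664)
  [+3]  conj(Y_{7,3})(Ω₁) = (0.460138, -0.136178) ; Y_{7,3}(Ω₂) = (-0.132944, -0.327349) ; Δ = (-0.105750, -0.132522)
  [+4]  conj(Y_{7,4})(Ω₁) = (0.229872, 0.179715) ; Y_{7,4}(Ω₂) = (-0.000476, 0.051597) ; Δ = (-0.009382, 0.011775)
  [+5]  conj(Y_{7,5})(Ω₁) = (-0.005057, 0.114752) ; Y_{7,5}(Ω₂) = (-0.139603, 0.326328) ; Δ = (-0.036741, -0.017670)
  [+6]  conj(Y_{7,6})(Ω₁) = (-0.025454, 0.016513) ; Y_{7,6}(Ω₂) = (0.302221, -0.293964) ; Δ = (-0.002839, 0.012473)
  [+7]  conj(Y_{7,7})(Ω₁) = (-0.004547, -0.001794) ; Y_{7,7}(Ω₂) = (-0.202110, 0.079916) ; Δ = (0.001062, -0.000001)
Accumulated sum (-0.281067, 0.000000); after 4π/(2l+1) scaling, (-0.235466, 0.000000) ⇒ P_7 = -0.235466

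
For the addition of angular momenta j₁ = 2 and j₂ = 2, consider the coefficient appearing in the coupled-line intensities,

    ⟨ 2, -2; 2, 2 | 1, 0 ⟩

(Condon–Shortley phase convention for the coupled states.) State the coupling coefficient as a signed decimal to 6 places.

√[3·3!1!1!/6! · 0!4!4!0!1!1!] = √(72/5)
  +(−1)^3/∏(3,0,1,1,0,0)! = -1/6  (running -1/6)
⟨..|..⟩ = √(72/5)·(-1/6) = -0.632456

-0.632456  (= −√(2/5))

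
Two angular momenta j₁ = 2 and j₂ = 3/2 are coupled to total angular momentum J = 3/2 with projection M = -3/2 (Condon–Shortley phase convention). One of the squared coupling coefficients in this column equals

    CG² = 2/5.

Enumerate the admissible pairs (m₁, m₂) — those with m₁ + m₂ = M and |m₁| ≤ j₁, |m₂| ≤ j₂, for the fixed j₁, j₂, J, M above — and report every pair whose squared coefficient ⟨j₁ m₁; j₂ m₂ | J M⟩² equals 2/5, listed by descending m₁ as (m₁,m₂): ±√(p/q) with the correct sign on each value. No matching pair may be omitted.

(-1,-1/2): −√(2/5); (-2,1/2): +√(2/5)

Admissible pairs with m₁+m₂ = M = -3/2: (-2,1/2), (-1,-1/2), (0,-3/2)
  (m₁,m₂)=(0,-3/2): CG² = 1/5, CG = +√(1/5)
  (m₁,m₂)=(-1,-1/2): CG² = 2/5, CG = −√(2/5)   ← matches the target
  (m₁,m₂)=(-2,1/2): CG² = 2/5, CG = +√(2/5)   ← matches the target
Pairs with CG² = 2/5: (-1,-1/2): −√(2/5); (-2,1/2): +√(2/5)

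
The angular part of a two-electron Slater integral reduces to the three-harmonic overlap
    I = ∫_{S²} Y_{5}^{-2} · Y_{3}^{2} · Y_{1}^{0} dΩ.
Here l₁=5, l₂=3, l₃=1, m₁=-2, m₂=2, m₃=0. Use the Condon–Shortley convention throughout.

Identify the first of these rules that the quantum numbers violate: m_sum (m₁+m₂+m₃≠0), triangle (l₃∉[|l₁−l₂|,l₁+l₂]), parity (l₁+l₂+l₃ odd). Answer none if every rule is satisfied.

m₁+m₂+m₃ = -2 + 2 + 0 = 0  ✓
triangle: need |l₁−l₂| ≤ l₃ ≤ l₁+l₂ = [2,8]; l₃=1 is outside  ✗
parity: l₁+l₂+l₃ = 9 is odd

triangle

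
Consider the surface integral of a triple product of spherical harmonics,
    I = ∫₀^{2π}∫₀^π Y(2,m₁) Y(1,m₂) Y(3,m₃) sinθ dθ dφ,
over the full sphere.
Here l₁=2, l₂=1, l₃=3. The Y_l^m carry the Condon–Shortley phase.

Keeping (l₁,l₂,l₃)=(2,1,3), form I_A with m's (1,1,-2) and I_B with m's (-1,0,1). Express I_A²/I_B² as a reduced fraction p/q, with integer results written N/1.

5/4

Same 2,1,3: normalisation and zero-m 3j drop out of the ratio.
A: Δ: 0! 4! 2! / 7! → 1/105; sum: t=0:+1/12 = 1/12; 3j²(2 1 3; 1 1 -2) = Δ·Π!·Σ² = 2/21  (sign -1)
B: Δ: 0! 4! 2! / 7! → 1/105; sum: t=0:+1/6 = 1/6; 3j²(2 1 3; -1 0 1) = Δ·Π!·Σ² = 8/105  (sign +1)
I_A²/I_B² = (2/21)/(8/105) = 5/4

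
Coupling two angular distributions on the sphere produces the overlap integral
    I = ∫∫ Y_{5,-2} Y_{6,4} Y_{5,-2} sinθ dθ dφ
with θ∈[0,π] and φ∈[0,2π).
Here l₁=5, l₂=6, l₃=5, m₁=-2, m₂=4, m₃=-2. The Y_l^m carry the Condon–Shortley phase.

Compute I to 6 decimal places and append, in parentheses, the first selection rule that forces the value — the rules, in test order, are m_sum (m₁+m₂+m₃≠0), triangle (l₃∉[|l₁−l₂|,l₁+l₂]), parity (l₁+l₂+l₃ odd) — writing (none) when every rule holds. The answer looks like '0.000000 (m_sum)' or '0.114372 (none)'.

Checks pass: Σm=0; 16 even; l₃=5∈[1,11].
(2·5+1)(2·6+1)(2·5+1) = 1573
Δ: 6! 4! 6! / 17! → 1/28588560
sum: t=1:−1/345600 t=2:+1/13824 t=3:−1/5184 t=4:+1/13824 t=5:−1/345600 = -7/129600
3j²(5 6 5; 0 0 0) = Δ·Π!·Σ² = 80/7293  (sign +1)
sum: t=4:+1/207360 t=5:−1/57600 t=6:+1/207360 = -1/129600
3j²(5 6 5; -2 4 -2) = Δ·Π!·Σ² = 168/12155  (sign +1)
combine: 4πI² = 1573·80/7293·168/12155 = 896/3757
take √, sign +1: I = 0.13776169
No selection rule forces the value: the integral is nonzero (none).

0.137762 (none)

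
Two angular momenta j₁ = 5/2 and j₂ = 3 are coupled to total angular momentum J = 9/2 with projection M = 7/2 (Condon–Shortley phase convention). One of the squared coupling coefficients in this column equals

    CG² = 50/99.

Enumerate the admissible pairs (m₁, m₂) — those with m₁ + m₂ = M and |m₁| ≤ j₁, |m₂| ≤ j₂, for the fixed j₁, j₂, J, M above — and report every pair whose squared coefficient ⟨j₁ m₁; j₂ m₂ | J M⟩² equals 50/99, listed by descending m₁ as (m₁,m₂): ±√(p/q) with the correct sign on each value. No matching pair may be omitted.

(5/2,1): +√(50/99)

Admissible pairs with m₁+m₂ = M = 7/2: (1/2,3), (3/2,2), (5/2,1)
  (m₁,m₂)=(5/2,1): CG² = 50/99, CG = +√(50/99)   ← matches the target
  (m₁,m₂)=(3/2,2): CG² = 1/99, CG = −√(1/99)
  (m₁,m₂)=(1/2,3): CG² = 16/33, CG = −√(16/33)
Pairs with CG² = 50/99: (5/2,1): +√(50/99)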